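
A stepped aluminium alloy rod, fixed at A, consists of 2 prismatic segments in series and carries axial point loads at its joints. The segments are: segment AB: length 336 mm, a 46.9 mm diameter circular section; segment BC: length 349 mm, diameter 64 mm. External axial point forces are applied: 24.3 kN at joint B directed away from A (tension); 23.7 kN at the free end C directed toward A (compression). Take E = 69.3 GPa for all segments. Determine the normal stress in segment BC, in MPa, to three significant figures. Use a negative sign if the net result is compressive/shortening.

-7.37 MPa

Internal axial forces (sectioning from the free end, tension +): N_BC = -23.7 kN, N_AB = 0.6 kN.
A_BC = 3217 mm².
σ_BC = N_BC/A_BC = -23700/3217 = -7.367 MPa.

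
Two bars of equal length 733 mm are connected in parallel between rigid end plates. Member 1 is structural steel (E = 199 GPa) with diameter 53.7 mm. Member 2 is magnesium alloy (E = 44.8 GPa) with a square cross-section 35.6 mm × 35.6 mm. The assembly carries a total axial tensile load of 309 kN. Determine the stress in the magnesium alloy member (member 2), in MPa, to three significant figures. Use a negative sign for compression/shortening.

27.3 MPa

A_1 = 2265 mm².
A_2 = 1267 mm².
Equal strain + equilibrium ⇒ each member carries load in proportion to AE: A₁E₁ = 450700000 N, A₂E₂ = 56780000 N, ΣAE = 507500000 N.
σ₂ = P·E₂/ΣAE = 309000·44800/507500000 = 27.28 MPa.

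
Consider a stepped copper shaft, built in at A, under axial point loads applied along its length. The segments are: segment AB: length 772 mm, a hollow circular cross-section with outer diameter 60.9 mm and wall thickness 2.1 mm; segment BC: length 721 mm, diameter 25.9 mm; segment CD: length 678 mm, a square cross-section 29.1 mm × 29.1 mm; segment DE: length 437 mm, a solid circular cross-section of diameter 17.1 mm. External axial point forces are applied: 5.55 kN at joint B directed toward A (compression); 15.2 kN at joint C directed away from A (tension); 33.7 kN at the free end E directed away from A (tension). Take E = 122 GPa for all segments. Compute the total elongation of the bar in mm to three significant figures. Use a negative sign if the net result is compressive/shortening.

2.00 mm

Internal axial forces (sectioning from the free end, tension +): N_DE = 33.7 kN, N_CD = 33.7 kN, N_BC = 48.9 kN, N_AB = 43.35 kN.
A_AB = 387.9 mm².
A_BC = 526.9 mm².
A_CD = 846.8 mm².
A_DE = 229.7 mm².
δ_AB = 43350·772/(387.9·122000) = 0.7071 mm
δ_BC = 48900·721/(526.9·122000) = 0.5485 mm
δ_CD = 33700·678/(846.8·122000) = 0.2212 mm
δ_DE = 33700·437/(229.7·122000) = 0.5256 mm
δ = Σδ_i = 2.002 mm.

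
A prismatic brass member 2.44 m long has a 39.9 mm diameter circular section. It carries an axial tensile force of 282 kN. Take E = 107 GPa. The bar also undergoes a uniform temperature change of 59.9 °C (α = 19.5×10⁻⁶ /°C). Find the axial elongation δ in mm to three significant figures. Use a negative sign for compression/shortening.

A = 1250 mm².
δ_mech = NL/(AE) = 282000·2440/(1250·107000) = 5.143 mm.
δ_thermal = αLΔT = 19.5e-6·2440·59.9 = 2.85 mm.
δ = δ_mech + δ_thermal = 7.993 mm.

7.99 mm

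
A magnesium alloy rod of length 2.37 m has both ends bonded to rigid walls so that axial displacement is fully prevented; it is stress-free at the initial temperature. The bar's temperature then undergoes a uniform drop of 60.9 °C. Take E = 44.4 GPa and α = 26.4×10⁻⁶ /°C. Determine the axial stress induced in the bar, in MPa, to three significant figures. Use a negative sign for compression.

Free thermal expansion αLΔT = 26.4e-6 · 2370 · -60.9 = -3.81 mm.
The walls impose strain ε = −(-3.81)/2370 = 1.6078e-03; σ = Eε = 44400 · 1.6078e-03 = 71.38 MPa.

71.4 MPa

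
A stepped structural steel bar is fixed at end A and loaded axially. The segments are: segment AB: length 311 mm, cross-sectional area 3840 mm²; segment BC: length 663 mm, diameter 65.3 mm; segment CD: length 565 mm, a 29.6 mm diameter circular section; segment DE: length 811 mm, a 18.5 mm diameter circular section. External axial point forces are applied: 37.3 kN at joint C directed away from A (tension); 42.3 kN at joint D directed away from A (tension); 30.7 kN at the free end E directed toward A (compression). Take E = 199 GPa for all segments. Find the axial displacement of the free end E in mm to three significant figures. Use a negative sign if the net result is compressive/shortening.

Internal axial forces (sectioning from the free end, tension +): N_DE = -30.7 kN, N_CD = 11.6 kN, N_BC = 48.9 kN, N_AB = 48.9 kN.
A_BC = 3349 mm².
A_CD = 688.1 mm².
A_DE = 268.8 mm².
δ_AB = 48900·311/(3840·199000) = 0.0199 mm
δ_BC = 48900·663/(3349·199000) = 0.04865 mm
δ_CD = 11600·565/(688.1·199000) = 0.04786 mm
δ_DE = -30700·811/(268.8·199000) = -0.4654 mm
δ = Σδ_i = -0.349 mm.

-0.349 mm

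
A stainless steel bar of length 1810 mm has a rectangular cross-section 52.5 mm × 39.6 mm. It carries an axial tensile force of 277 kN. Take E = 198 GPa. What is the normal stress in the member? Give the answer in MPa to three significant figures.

133 MPa

A = 2079 mm².
σ = N/A = 277000/2079 = 133.2 MPa.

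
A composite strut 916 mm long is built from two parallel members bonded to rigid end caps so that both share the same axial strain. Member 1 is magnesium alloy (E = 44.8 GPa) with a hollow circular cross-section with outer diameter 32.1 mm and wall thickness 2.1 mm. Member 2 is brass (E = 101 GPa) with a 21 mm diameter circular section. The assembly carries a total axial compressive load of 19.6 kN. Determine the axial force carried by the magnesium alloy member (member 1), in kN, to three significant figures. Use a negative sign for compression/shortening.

-3.96 kN

A_1 = 197.9 mm².
A_2 = 346.4 mm².
Equal strain + equilibrium ⇒ each member carries load in proportion to AE: A₁E₁ = 8867000 N, A₂E₂ = 34980000 N, ΣAE = 43850000 N.
F₁ = P·A₁E₁/ΣAE = -19600·8867000/43850000 = -3963 N.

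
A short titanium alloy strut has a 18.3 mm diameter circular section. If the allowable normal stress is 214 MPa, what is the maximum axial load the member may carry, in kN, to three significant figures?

A = 263 mm².
P_max = σ_allow · A = 214 · 263 = 56290 N = 56.29 kN.

56.3 kN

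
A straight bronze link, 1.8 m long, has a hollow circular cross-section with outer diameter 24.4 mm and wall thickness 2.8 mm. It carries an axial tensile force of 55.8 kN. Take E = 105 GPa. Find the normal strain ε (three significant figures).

A = 190 mm².
σ = N/A = 293.7 MPa; ε = σ/E = 293.7/105000 = 2.797e-03.

0.00280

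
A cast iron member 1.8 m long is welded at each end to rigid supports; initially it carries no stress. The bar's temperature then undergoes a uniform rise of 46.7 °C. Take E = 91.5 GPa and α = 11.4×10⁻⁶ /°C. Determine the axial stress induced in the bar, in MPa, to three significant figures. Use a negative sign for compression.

Free thermal expansion αLΔT = 11.4e-6 · 1800 · 46.7 = 0.9583 mm.
The walls impose strain ε = −(0.9583)/1800 = -5.3238e-04; σ = Eε = 91500 · -5.3238e-04 = -48.71 MPa.

-48.7 MPa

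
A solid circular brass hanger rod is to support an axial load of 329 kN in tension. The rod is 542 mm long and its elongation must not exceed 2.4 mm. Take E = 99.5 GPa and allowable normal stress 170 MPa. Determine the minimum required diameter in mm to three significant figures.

49.6 mm

Required area A ≥ P/σ_allow = 329000/170 = 1935 mm².
For a solid circular section, d ≥ √(4A/π) = 49.64 mm.
Elongation limit: A ≥ PL/(Eδ_allow) = 329000·542/(99500·2.4) = 746.7 mm² ⇒ d ≥ 30.83 mm.
The stress limit governs.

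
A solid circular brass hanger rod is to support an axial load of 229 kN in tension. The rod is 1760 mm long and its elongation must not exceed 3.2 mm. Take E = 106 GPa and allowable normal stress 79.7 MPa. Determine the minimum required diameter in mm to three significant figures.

Required area A ≥ P/σ_allow = 229000/79.7 = 2873 mm².
For a solid circular section, d ≥ √(4A/π) = 60.48 mm.
Elongation limit: A ≥ PL/(Eδ_allow) = 229000·1760/(106000·3.2) = 1188 mm² ⇒ d ≥ 38.9 mm.
The stress limit governs.

60.5 mm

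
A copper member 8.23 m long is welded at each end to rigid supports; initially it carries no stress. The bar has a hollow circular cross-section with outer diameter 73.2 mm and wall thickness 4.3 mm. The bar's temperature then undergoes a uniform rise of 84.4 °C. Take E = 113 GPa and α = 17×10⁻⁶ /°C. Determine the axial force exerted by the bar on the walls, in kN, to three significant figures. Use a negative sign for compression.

Free thermal expansion αLΔT = 17e-6 · 8230 · 84.4 = 11.81 mm.
The walls impose strain ε = −(11.81)/8230 = -1.4348e-03; σ = Eε = 113000 · -1.4348e-03 = -162.1 MPa.
Wall reaction R = σ·A = -162.1·930.8 = -150900 N = -150.9 kN.

-151 kN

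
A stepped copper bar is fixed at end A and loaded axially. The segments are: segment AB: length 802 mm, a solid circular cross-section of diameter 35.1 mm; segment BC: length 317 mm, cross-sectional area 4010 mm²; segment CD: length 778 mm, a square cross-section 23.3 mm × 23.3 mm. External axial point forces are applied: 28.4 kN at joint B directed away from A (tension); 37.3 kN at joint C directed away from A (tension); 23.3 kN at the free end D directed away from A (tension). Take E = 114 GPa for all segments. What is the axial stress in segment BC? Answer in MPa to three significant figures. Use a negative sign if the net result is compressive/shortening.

15.1 MPa

Internal axial forces (sectioning from the free end, tension +): N_CD = 23.3 kN, N_BC = 60.6 kN, N_AB = 89 kN.
σ_BC = N_BC/A_BC = 60600/4010 = 15.11 MPa.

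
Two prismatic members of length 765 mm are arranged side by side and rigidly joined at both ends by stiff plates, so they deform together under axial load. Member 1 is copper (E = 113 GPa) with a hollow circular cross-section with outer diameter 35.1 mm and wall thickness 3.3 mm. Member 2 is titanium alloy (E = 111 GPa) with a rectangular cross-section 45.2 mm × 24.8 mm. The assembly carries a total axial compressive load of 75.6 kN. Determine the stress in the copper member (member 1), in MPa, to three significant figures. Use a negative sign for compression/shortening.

A_1 = 329.7 mm².
A_2 = 1121 mm².
Equal strain + equilibrium ⇒ each member carries load in proportion to AE: A₁E₁ = 37250000 N, A₂E₂ = 124400000 N, ΣAE = 161700000 N.
σ₁ = P·E₁/ΣAE = -75600·113000/161700000 = -52.84 MPa.

-52.8 MPa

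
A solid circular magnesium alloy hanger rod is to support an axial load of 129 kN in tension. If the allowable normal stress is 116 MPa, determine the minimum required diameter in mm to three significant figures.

Required area A ≥ P/σ_allow = 129000/116 = 1112 mm².
For a solid circular section, d ≥ √(4A/π) = 37.63 mm.

37.6 mm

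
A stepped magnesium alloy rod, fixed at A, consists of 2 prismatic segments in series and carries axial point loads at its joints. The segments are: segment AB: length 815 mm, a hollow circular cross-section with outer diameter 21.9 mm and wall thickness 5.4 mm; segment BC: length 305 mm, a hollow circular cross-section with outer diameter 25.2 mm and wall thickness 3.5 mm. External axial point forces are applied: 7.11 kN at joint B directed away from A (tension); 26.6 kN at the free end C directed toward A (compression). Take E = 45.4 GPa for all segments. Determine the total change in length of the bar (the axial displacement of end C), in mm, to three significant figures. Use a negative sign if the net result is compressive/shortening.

-2.00 mm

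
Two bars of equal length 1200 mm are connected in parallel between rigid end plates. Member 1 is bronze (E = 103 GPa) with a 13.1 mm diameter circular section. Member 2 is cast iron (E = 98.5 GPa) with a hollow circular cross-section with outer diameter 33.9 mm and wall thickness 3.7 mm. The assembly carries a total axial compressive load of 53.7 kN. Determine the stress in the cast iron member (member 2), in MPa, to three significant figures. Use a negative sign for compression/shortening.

-109 MPa

A_1 = 134.8 mm².
A_2 = 351 mm².
Equal strain + equilibrium ⇒ each member carries load in proportion to AE: A₁E₁ = 13880000 N, A₂E₂ = 34580000 N, ΣAE = 48460000 N.
σ₂ = P·E₂/ΣAE = -53700·98500/48460000 = -109.2 MPa.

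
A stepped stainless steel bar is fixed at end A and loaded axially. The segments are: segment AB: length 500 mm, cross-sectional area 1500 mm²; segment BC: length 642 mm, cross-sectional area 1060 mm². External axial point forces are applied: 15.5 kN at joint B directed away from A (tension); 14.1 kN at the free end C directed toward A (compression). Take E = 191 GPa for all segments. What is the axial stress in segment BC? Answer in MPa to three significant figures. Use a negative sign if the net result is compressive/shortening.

-13.3 MPa

Internal axial forces (sectioning from the free end, tension +): N_BC = -14.1 kN, N_AB = 1.4 kN.
σ_BC = N_BC/A_BC = -14100/1060 = -13.3 MPa.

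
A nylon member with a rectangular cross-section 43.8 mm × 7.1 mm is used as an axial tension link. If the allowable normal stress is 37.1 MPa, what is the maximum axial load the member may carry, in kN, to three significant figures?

A = 311 mm².
P_max = σ_allow · A = 37.1 · 311 = 11540 N = 11.54 kN.

11.5 kN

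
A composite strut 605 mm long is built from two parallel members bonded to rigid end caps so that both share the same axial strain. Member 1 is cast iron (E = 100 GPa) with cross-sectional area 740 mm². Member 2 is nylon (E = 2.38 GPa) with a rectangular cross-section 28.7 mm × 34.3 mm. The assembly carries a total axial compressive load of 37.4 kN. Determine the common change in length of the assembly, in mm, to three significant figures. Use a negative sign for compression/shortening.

-0.296 mm

A_2 = 984.4 mm².
Equal strain + equilibrium ⇒ each member carries load in proportion to AE: A₁E₁ = 74000000 N, A₂E₂ = 2343000 N, ΣAE = 76340000 N.
δ = PL/ΣAE = -37400·605/76340000 = -0.2964 mm.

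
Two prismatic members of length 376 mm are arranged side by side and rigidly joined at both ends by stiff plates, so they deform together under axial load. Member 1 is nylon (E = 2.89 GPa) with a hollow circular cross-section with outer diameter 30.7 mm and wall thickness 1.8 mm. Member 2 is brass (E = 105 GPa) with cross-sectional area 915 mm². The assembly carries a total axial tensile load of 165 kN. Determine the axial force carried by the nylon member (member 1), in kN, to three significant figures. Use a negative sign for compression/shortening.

0.807 kN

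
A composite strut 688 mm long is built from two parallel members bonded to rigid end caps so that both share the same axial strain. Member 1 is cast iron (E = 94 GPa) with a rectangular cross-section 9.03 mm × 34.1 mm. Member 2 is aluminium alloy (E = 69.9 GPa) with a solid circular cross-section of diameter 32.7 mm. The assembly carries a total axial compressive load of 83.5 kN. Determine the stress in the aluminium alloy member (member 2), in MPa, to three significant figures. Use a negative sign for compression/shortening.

-66.6 MPa

A_1 = 307.9 mm².
A_2 = 839.8 mm².
Equal strain + equilibrium ⇒ each member carries load in proportion to AE: A₁E₁ = 28940000 N, A₂E₂ = 58700000 N, ΣAE = 87650000 N.
σ₂ = P·E₂/ΣAE = -83500·69900/87650000 = -66.59 MPa.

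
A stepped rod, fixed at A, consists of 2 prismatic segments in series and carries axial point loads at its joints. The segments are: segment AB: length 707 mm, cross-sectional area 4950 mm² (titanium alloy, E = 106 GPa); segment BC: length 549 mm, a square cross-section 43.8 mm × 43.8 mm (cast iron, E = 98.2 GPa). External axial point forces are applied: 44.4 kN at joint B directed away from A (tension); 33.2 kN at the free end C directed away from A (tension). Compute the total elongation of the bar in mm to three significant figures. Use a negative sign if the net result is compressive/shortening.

Internal axial forces (sectioning from the free end, tension +): N_BC = 33.2 kN, N_AB = 77.6 kN.
A_BC = 1918 mm².
δ_AB = 77600·707/(4950·106000) = 0.1046 mm
δ_BC = 33200·549/(1918·98200) = 0.09675 mm
δ = Σδ_i = 0.2013 mm.

0.201 mm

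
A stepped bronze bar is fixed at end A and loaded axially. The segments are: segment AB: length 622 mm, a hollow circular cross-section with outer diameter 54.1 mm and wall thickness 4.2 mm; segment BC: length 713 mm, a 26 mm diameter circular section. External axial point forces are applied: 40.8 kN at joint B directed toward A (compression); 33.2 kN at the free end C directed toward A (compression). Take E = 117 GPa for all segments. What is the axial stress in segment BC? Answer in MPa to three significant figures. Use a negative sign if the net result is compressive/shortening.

-62.5 MPa

Internal axial forces (sectioning from the free end, tension +): N_BC = -33.2 kN, N_AB = -74 kN.
A_BC = 530.9 mm².
σ_BC = N_BC/A_BC = -33200/530.9 = -62.53 MPa.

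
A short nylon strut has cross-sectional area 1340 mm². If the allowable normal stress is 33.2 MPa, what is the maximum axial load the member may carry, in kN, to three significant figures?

P_max = σ_allow · A = 33.2 · 1340 = 44490 N = 44.49 kN.

44.5 kN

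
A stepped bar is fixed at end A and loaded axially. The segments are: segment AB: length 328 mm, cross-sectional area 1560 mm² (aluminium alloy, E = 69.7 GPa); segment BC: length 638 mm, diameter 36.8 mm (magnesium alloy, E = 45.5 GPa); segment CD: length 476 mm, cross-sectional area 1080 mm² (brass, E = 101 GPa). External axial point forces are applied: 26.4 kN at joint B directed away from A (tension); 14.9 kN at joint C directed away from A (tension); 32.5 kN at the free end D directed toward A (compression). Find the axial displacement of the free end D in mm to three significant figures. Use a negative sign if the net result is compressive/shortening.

-0.347 mm

Internal axial forces (sectioning from the free end, tension +): N_CD = -32.5 kN, N_BC = -17.6 kN, N_AB = 8.8 kN.
A_BC = 1064 mm².
δ_AB = 8800·328/(1560·69700) = 0.02655 mm
δ_BC = -17600·638/(1064·45500) = -0.232 mm
δ_CD = -32500·476/(1080·101000) = -0.1418 mm
δ = Σδ_i = -0.3473 mm.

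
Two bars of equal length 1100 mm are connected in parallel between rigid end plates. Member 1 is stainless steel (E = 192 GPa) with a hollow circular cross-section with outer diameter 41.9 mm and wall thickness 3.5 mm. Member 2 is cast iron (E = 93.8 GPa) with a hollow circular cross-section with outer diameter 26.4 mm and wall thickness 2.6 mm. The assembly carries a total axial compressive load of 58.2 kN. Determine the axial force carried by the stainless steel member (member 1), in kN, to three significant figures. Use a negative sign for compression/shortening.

-47.5 kN

A_1 = 422.2 mm².
A_2 = 194.4 mm².
Equal strain + equilibrium ⇒ each member carries load in proportion to AE: A₁E₁ = 81070000 N, A₂E₂ = 18230000 N, ΣAE = 99300000 N.
F₁ = P·A₁E₁/ΣAE = -58200·81070000/99300000 = -47510 N.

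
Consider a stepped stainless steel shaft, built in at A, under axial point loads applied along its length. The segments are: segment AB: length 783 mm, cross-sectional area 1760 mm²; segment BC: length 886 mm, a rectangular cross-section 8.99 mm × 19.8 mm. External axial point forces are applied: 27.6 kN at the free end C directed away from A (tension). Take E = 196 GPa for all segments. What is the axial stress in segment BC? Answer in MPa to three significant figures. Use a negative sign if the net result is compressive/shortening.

155 MPa

Internal axial forces (sectioning from the free end, tension +): N_BC = 27.6 kN, N_AB = 27.6 kN.
A_BC = 178 mm².
σ_BC = N_BC/A_BC = 27600/178 = 155.1 MPa.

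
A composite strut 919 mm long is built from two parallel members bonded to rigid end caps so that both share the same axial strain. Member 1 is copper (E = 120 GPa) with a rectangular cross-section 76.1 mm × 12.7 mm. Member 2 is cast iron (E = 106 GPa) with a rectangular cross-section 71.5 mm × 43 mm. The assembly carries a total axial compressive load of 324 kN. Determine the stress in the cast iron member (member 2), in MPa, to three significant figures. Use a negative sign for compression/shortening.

A_1 = 966.5 mm².
A_2 = 3074 mm².
Equal strain + equilibrium ⇒ each member carries load in proportion to AE: A₁E₁ = 116000000 N, A₂E₂ = 325900000 N, ΣAE = 441900000 N.
σ₂ = P·E₂/ΣAE = -324000·106000/441900000 = -77.72 MPa.

-77.7 MPa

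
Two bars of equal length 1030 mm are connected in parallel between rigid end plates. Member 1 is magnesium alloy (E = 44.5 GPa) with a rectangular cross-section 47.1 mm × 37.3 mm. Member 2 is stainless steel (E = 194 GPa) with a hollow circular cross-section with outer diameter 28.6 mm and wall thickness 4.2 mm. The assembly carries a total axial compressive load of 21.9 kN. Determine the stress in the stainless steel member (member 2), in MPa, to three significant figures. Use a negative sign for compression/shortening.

-30.2 MPa

A_1 = 1757 mm².
A_2 = 322 mm².
Equal strain + equilibrium ⇒ each member carries load in proportion to AE: A₁E₁ = 78180000 N, A₂E₂ = 62460000 N, ΣAE = 140600000 N.
σ₂ = P·E₂/ΣAE = -21900·194000/140600000 = -30.21 MPa.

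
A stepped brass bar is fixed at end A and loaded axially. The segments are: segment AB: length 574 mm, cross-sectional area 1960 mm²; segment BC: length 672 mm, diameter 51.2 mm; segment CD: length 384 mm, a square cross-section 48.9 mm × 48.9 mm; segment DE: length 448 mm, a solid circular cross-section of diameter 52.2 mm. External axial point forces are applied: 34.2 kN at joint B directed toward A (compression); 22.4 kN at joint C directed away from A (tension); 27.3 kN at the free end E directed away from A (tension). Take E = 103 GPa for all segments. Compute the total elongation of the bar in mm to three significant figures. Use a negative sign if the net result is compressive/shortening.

Internal axial forces (sectioning from the free end, tension +): N_DE = 27.3 kN, N_CD = 27.3 kN, N_BC = 49.7 kN, N_AB = 15.5 kN.
A_BC = 2059 mm².
A_CD = 2391 mm².
A_DE = 2140 mm².
δ_AB = 15500·574/(1960·103000) = 0.04407 mm
δ_BC = 49700·672/(2059·103000) = 0.1575 mm
δ_CD = 27300·384/(2391·103000) = 0.04256 mm
δ_DE = 27300·448/(2140·103000) = 0.05548 mm
δ = Σδ_i = 0.2996 mm.

0.300 mm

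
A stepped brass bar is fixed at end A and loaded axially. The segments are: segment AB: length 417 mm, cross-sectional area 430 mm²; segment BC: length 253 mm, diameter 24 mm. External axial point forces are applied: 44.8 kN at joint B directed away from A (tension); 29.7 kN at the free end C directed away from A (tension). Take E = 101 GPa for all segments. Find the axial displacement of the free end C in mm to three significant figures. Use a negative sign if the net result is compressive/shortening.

0.880 mm

Internal axial forces (sectioning from the free end, tension +): N_BC = 29.7 kN, N_AB = 74.5 kN.
A_BC = 452.4 mm².
δ_AB = 74500·417/(430·101000) = 0.7153 mm
δ_BC = 29700·253/(452.4·101000) = 0.1645 mm
δ = Σδ_i = 0.8798 mm.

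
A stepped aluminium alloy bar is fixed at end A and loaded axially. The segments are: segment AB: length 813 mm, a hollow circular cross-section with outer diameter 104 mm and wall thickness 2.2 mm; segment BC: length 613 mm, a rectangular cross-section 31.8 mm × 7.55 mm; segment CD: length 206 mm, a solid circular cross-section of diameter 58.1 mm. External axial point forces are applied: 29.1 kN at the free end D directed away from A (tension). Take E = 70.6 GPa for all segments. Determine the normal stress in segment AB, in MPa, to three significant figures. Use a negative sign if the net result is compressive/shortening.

41.4 MPa

Internal axial forces (sectioning from the free end, tension +): N_CD = 29.1 kN, N_BC = 29.1 kN, N_AB = 29.1 kN.
A_AB = 703.6 mm².
σ_AB = N_AB/A_AB = 29100/703.6 = 41.36 MPa.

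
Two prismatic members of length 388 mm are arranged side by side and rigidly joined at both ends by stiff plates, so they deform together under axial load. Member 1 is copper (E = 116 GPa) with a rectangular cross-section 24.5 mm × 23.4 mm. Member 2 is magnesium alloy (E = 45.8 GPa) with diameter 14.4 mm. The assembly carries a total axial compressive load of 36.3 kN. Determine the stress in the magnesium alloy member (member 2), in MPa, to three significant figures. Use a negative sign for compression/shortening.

A_1 = 573.3 mm².
A_2 = 162.9 mm².
Equal strain + equilibrium ⇒ each member carries load in proportion to AE: A₁E₁ = 66500000 N, A₂E₂ = 7459000 N, ΣAE = 73960000 N.
σ₂ = P·E₂/ΣAE = -36300·45800/73960000 = -22.48 MPa.

-22.5 MPa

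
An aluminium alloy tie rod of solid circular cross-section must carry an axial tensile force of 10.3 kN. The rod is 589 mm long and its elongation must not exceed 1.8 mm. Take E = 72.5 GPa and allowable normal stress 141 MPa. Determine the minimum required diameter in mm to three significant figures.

Required area A ≥ P/σ_allow = 10300/141 = 73.05 mm².
For a solid circular section, d ≥ √(4A/π) = 9.644 mm.
Elongation limit: A ≥ PL/(Eδ_allow) = 10300·589/(72500·1.8) = 46.49 mm² ⇒ d ≥ 7.694 mm.
The stress limit governs.

9.64 mm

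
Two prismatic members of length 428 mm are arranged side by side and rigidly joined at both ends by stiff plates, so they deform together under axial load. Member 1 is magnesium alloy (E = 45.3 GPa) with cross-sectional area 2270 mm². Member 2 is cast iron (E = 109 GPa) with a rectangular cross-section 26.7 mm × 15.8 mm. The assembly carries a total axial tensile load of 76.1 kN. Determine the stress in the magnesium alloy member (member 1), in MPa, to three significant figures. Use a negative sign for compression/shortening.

23.2 MPa

A_2 = 421.9 mm².
Equal strain + equilibrium ⇒ each member carries load in proportion to AE: A₁E₁ = 102800000 N, A₂E₂ = 45980000 N, ΣAE = 148800000 N.
σ₁ = P·E₁/ΣAE = 76100·45300/148800000 = 23.17 MPa.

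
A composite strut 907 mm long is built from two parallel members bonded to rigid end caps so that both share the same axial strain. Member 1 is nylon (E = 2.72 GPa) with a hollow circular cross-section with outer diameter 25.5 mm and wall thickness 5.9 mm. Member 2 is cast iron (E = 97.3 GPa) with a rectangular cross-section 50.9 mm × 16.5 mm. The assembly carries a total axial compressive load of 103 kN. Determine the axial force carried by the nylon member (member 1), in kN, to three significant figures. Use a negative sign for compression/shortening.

-1.23 kN

A_1 = 363.3 mm².
A_2 = 839.9 mm².
Equal strain + equilibrium ⇒ each member carries load in proportion to AE: A₁E₁ = 988200 N, A₂E₂ = 81720000 N, ΣAE = 82710000 N.
F₁ = P·A₁E₁/ΣAE = -103000·988200/82710000 = -1231 N.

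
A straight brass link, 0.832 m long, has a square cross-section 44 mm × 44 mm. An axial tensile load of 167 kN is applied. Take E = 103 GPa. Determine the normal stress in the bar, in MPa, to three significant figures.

A = 1936 mm².
σ = N/A = 167000/1936 = 86.26 MPa.

86.3 MPa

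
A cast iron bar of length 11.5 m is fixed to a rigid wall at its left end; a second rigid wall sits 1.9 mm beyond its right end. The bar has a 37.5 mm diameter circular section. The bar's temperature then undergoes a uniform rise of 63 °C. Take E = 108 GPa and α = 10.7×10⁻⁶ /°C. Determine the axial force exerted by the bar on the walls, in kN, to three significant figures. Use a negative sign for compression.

Free thermal expansion αLΔT = 10.7e-6 · 11500 · 63 = 7.752 mm.
The walls engage after the gap closes; constrained expansion = 7.752 − 1.9 = 5.852 mm.
The walls impose strain ε = −(5.852)/11500 = -5.0888e-04; σ = Eε = 108000 · -5.0888e-04 = -54.96 MPa.
Wall reaction R = σ·A = -54.96·1104 = -60700 N = -60.7 kN.

-60.7 kN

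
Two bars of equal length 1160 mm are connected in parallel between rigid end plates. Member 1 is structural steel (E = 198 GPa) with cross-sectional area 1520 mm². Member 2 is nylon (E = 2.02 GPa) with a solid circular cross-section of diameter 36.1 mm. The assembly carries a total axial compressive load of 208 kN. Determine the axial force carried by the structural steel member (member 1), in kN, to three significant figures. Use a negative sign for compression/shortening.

-207 kN

A_2 = 1024 mm².
Equal strain + equilibrium ⇒ each member carries load in proportion to AE: A₁E₁ = 301000000 N, A₂E₂ = 2068000 N, ΣAE = 303000000 N.
F₁ = P·A₁E₁/ΣAE = -208000·301000000/303000000 = -206600 N.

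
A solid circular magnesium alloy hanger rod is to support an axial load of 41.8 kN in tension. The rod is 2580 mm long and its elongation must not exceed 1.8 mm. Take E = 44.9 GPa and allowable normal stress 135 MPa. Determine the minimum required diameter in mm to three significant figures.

Required area A ≥ P/σ_allow = 41800/135 = 309.6 mm².
For a solid circular section, d ≥ √(4A/π) = 19.86 mm.
Elongation limit: A ≥ PL/(Eδ_allow) = 41800·2580/(44900·1.8) = 1334 mm² ⇒ d ≥ 41.22 mm.
The elongation limit governs.

41.2 mm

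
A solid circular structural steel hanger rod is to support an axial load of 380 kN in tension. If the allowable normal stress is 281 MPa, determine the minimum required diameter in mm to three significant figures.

41.5 mm

Required area A ≥ P/σ_allow = 380000/281 = 1352 mm².
For a solid circular section, d ≥ √(4A/π) = 41.49 mm.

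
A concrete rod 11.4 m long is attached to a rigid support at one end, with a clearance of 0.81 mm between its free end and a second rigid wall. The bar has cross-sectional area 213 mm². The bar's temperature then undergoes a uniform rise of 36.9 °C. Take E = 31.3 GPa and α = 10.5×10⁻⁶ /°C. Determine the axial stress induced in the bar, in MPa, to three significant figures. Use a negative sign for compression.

-9.90 MPa

Free thermal expansion αLΔT = 10.5e-6 · 11400 · 36.9 = 4.417 mm.
The walls engage after the gap closes; constrained expansion = 4.417 − 0.81 = 3.607 mm.
The walls impose strain ε = −(3.607)/11400 = -3.1640e-04; σ = Eε = 31300 · -3.1640e-04 = -9.903 MPa.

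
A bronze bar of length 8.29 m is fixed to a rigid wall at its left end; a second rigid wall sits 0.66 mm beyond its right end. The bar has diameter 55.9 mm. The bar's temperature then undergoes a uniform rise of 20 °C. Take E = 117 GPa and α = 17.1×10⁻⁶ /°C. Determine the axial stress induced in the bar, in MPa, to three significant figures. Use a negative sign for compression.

-30.7 MPa

Free thermal expansion αLΔT = 17.1e-6 · 8290 · 20 = 2.835 mm.
The walls engage after the gap closes; constrained expansion = 2.835 − 0.66 = 2.175 mm.
The walls impose strain ε = −(2.175)/8290 = -2.6239e-04; σ = Eε = 117000 · -2.6239e-04 = -30.7 MPa.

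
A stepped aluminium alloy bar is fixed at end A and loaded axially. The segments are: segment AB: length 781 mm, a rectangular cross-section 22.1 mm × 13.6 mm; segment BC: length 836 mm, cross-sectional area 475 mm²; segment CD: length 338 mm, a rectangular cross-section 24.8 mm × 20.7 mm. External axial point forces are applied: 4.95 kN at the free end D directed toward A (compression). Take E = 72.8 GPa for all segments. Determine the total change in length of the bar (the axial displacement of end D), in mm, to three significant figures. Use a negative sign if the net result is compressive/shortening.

-0.341 mm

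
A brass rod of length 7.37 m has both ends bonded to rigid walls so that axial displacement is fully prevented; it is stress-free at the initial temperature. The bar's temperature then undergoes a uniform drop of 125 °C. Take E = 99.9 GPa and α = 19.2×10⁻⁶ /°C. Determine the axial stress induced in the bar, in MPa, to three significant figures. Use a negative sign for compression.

Free thermal expansion αLΔT = 19.2e-6 · 7370 · -125 = -17.69 mm.
The walls impose strain ε = −(-17.69)/7370 = 2.4000e-03; σ = Eε = 99900 · 2.4000e-03 = 239.8 MPa.

240 MPa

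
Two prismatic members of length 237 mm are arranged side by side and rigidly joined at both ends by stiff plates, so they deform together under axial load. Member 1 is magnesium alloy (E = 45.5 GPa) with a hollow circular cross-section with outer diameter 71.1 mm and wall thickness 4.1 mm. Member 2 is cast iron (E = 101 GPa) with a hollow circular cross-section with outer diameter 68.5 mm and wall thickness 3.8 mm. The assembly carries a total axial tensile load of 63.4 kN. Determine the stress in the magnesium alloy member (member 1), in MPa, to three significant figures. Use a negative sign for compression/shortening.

24.6 MPa

A_1 = 863 mm².
A_2 = 772.4 mm².
Equal strain + equilibrium ⇒ each member carries load in proportion to AE: A₁E₁ = 39270000 N, A₂E₂ = 78010000 N, ΣAE = 117300000 N.
σ₁ = P·E₁/ΣAE = 63400·45500/117300000 = 24.6 MPa.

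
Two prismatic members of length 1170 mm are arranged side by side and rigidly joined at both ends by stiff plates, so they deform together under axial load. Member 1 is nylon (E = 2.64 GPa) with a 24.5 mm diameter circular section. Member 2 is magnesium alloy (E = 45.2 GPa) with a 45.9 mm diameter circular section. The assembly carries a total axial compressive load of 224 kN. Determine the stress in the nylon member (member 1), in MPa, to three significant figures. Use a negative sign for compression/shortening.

-7.78 MPa

A_1 = 471.4 mm².
A_2 = 1655 mm².
Equal strain + equilibrium ⇒ each member carries load in proportion to AE: A₁E₁ = 1245000 N, A₂E₂ = 74790000 N, ΣAE = 76040000 N.
σ₁ = P·E₁/ΣAE = -224000·2640/76040000 = -7.777 MPa.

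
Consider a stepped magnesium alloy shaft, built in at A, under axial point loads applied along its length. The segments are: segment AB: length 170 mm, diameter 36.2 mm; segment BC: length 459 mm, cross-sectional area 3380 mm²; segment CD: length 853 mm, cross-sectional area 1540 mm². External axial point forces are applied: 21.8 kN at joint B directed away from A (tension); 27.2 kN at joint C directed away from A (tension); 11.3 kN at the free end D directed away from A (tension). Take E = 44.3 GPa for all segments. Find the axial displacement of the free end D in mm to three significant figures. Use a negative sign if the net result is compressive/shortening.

0.484 mm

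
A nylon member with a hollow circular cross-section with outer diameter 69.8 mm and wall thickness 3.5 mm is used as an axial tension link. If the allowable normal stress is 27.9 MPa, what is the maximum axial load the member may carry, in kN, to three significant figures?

A = 729 mm².
P_max = σ_allow · A = 27.9 · 729 = 20340 N = 20.34 kN.

20.3 kN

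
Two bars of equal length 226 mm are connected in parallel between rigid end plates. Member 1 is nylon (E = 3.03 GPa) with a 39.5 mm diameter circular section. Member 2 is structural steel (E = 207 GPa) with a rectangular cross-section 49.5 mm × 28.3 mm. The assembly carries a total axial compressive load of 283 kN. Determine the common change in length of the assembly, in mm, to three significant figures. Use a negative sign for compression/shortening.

-0.218 mm

A_1 = 1225 mm².
A_2 = 1401 mm².
Equal strain + equilibrium ⇒ each member carries load in proportion to AE: A₁E₁ = 3713000 N, A₂E₂ = 290000000 N, ΣAE = 293700000 N.
δ = PL/ΣAE = -283000·226/293700000 = -0.2178 mm.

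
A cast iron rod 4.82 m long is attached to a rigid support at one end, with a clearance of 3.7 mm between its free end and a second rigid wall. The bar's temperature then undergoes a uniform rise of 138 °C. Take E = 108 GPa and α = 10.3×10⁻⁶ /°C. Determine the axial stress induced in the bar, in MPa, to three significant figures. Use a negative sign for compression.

Free thermal expansion αLΔT = 10.3e-6 · 4820 · 138 = 6.851 mm.
The walls engage after the gap closes; constrained expansion = 6.851 − 3.7 = 3.151 mm.
The walls impose strain ε = −(3.151)/4820 = -6.5377e-04; σ = Eε = 108000 · -6.5377e-04 = -70.61 MPa.

-70.6 MPa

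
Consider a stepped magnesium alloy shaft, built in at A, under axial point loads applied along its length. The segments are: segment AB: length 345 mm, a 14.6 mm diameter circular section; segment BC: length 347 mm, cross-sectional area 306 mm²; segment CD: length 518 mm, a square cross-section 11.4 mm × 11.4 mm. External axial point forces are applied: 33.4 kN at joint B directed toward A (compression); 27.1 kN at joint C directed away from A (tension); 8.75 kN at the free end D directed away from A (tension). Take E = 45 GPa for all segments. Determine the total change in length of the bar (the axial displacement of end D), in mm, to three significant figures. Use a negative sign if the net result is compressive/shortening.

Internal axial forces (sectioning from the free end, tension +): N_CD = 8.75 kN, N_BC = 35.85 kN, N_AB = 2.45 kN.
A_AB = 167.4 mm².
A_CD = 130 mm².
δ_AB = 2450·345/(167.4·45000) = 0.1122 mm
δ_BC = 35850·347/(306·45000) = 0.9034 mm
δ_CD = 8750·518/(130·45000) = 0.775 mm
δ = Σδ_i = 1.791 mm.

1.79 mm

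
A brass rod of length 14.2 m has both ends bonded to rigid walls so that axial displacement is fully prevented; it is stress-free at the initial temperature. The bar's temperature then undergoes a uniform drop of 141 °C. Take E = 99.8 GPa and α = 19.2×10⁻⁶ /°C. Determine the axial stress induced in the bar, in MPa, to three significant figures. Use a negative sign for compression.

Free thermal expansion αLΔT = 19.2e-6 · 14200 · -141 = -38.44 mm.
The walls impose strain ε = −(-38.44)/14200 = 2.7072e-03; σ = Eε = 99800 · 2.7072e-03 = 270.2 MPa.

270 MPa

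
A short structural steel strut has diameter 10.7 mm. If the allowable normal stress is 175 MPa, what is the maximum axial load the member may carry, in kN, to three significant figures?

A = 89.92 mm².
P_max = σ_allow · A = 175 · 89.92 = 15740 N = 15.74 kN.

15.7 kN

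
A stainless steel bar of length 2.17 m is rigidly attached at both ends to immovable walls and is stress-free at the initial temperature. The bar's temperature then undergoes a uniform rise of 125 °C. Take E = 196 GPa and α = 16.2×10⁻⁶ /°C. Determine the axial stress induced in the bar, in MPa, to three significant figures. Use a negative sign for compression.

-397 MPa

Free thermal expansion αLΔT = 16.2e-6 · 2170 · 125 = 4.394 mm.
The walls impose strain ε = −(4.394)/2170 = -2.0250e-03; σ = Eε = 196000 · -2.0250e-03 = -396.9 MPa.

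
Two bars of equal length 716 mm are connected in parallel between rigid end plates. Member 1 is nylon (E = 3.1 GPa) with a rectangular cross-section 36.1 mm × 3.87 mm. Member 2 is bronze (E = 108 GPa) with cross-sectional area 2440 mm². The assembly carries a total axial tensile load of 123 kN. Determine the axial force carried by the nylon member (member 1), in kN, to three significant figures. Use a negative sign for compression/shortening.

A_1 = 139.7 mm².
Equal strain + equilibrium ⇒ each member carries load in proportion to AE: A₁E₁ = 433100 N, A₂E₂ = 263500000 N, ΣAE = 264000000 N.
F₁ = P·A₁E₁/ΣAE = 123000·433100/264000000 = 201.8 N.

0.202 kN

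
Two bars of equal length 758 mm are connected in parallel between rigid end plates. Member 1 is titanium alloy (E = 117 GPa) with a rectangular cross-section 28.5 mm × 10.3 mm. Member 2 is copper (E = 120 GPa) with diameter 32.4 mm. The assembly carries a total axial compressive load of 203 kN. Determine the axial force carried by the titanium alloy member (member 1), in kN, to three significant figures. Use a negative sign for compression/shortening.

-52.3 kN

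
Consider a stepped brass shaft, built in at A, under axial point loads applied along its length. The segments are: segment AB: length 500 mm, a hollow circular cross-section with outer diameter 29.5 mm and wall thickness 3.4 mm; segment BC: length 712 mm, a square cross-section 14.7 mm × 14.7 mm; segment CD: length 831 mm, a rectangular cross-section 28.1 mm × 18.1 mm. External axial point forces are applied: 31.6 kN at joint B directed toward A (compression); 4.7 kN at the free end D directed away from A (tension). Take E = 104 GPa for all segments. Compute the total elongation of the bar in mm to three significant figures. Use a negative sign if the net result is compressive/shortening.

-0.241 mm

Internal axial forces (sectioning from the free end, tension +): N_CD = 4.7 kN, N_BC = 4.7 kN, N_AB = -26.9 kN.
A_AB = 278.8 mm².
A_BC = 216.1 mm².
A_CD = 508.6 mm².
δ_AB = -26900·500/(278.8·104000) = -0.4639 mm
δ_BC = 4700·712/(216.1·104000) = 0.1489 mm
δ_CD = 4700·831/(508.6·104000) = 0.07384 mm
δ = Σδ_i = -0.2412 mm.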